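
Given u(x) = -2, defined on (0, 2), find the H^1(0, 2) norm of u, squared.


||u||_{H^1}^2 = 8

The H^1 norm (squared) on an interval (0, L) is
  ||u||_{H^1}^2 = ∫_0^L u(x)^2 dx + ∫_0^L u'(x)^2 dx.
Compute u'(x) = 0.
Then u(x)^2 = 4 and u'(x)^2 = 0.
Integrate each monomial from 0 to 2 using ∫_0^2 c·x^n dx = c·2^(n+1)/(n+1):
  ∫_0^2 u(x)^2 dx = ∫_0^2 (4) dx. Term by term:
    ∫_0^2 4 dx = 8.
  ∫_0^2 u'(x)^2 dx = ∫_0^2 (0) dx. Term by term:
    ∫_0^2 0 dx = 0.
Adding: ||u||_{H^1}^2 = 8 + 0 = 8.


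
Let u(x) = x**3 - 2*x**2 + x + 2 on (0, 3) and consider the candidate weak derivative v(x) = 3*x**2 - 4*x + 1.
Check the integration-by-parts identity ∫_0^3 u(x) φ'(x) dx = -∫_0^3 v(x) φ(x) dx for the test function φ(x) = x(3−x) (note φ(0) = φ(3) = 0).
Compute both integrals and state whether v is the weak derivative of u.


LHS = -279/20, RHS = -279/20. Yes, v = u' weakly.

u(x) = x**3 - 2*x**2 + x + 2, classical derivative u'(x) = 3*x**2 - 4*x + 1.
φ(x) = x(3−x), so φ'(x) = 3 - 2*x.
Note φ(0) = φ(3) = 0, so the boundary term u·φ vanishes.
LHS = ∫_0^3 u(x) φ'(x) dx = ∫_0^3 (-2*x^4 + 7*x^3 - 8*x^2 - x + 6) dx. Term by term:
  ∫_0^3 -2*x^4 dx = -486/5;  ∫_0^3 7*x^3 dx = 567/4;  ∫_0^3 -8*x^2 dx = -72;
  ∫_0^3 -x dx = -9/2;  ∫_0^3 6 dx = 18.
Sum: -486/5 + 567/4 − 72 − 9/2 + 18 = -279/20.
So LHS = -279/20.
∫_0^3 v(x) φ(x) dx = ∫_0^3 (-3*x^4 + 13*x^3 - 13*x^2 + 3*x) dx. Term by term:
  ∫_0^3 -3*x^4 dx = -729/5;  ∫_0^3 13*x^3 dx = 1053/4;  ∫_0^3 -13*x^2 dx = -117;
  ∫_0^3 3*x dx = 27/2.
Sum: -729/5 + 1053/4 − 117 + 27/2 = 279/20.
So RHS = -∫_0^3 v(x) φ(x) dx = -279/20.
LHS = RHS, so the identity holds for this test φ.
Moreover u is smooth here and v(x) = u'(x) = 3*x**2 - 4*x + 1 pointwise, so the identity holds for every test function. Hence v is the weak derivative of u.


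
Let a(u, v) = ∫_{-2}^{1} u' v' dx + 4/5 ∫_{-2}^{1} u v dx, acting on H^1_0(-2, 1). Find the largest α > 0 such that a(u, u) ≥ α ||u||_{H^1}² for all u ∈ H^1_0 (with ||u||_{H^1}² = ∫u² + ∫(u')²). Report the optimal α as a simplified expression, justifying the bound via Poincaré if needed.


α = (36/5 + π^2)/(9 + π^2)

Coercivity of a(·,·) on H^1_0(-2, 1) means a(u, u) ≥ α ||u||_{H^1}² for every u ∈ H^1_0.
The interval has length L = 3, and Poincaré/coercivity depend only on L. Here a(u, u) = ∫(u')² + (4/5)·∫u².
Here 0 < c = 4/5 < 1. The condition a(u,u) ≥ α||u||_{H^1}² reads (1−α)∫(u')² ≥ (α−c)∫u². Any admissible α is ≤ 1 (rapidly oscillating u have ∫u²/∫(u')² → 0), and α = 1 would force 0 ≥ (1−c)∫u², impossible since c < 1; so 1−α > 0. By the sharp Poincaré inequality on H^1_0 of an interval of length L, ∫(u')² ≥ (π/L)²∫u² with equality for the first sine mode sin(π(x−x₀)/L) (x₀ the left endpoint), so the inequality holds for all u iff (1−α)(π/L)² ≥ α − c, i.e. α ≤ ((π/L)² + c)/((π/L)² + 1) = (1 + c(L/π)²)/(1 + (L/π)²). With (π/L)² = π^2/9 and c = 4/5, the largest admissible constant is α = ((π/L)² + c)/((π/L)² + 1).
Simplifying, α = (36/5 + π^2)/(9 + π^2).


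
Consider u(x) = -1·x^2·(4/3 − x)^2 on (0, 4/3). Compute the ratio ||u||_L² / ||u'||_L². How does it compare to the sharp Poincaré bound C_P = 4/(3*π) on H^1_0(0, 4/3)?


||u||_L² / ||u'||_L² = 2*sqrt(3)/9 < C_P = 4/(3*π).

u(x) = -1·x^2·(4/3 − x)^2, so u'(x) = 4*x*(-9*x^2 + 18*x - 8)/9.
u(x) = -1·x^2·(4/3 − x)^2 vanishes at x = 0 and x = 4/3, so u ∈ H^1_0(0, 4/3). Differentiate via the product rule and integrate the resulting polynomials term by term.
  ∫_0^4/3 u² dx = ∫_0^4/3 (x^8 - 16*x^7/3 + 32*x^6/3 - 256*x^5/27 + 256*x^4/81) dx. Term by term:
    ∫_0^4/3 x^8 dx = 262144/177147;  ∫_0^4/3 -16*x^7/3 dx = -131072/19683;  ∫_0^4/3 32*x^6/3 dx = 524288/45927;
    ∫_0^4/3 -256*x^5/27 dx = -524288/59049;  ∫_0^4/3 256*x^4/81 dx = 262144/98415.
  Sum: 262144/177147 − 131072/19683 + 524288/45927 − 524288/59049 + 262144/98415 = 131072/6200145.
  ∫_0^4/3 (u')² dx = ∫_0^4/3 (16*x^6 - 64*x^5 + 832*x^4/9 - 512*x^3/9 + 1024*x^2/81) dx. Term by term:
    ∫_0^4/3 16*x^6 dx = 262144/15309;  ∫_0^4/3 -64*x^5 dx = -131072/2187;  ∫_0^4/3 832*x^4/9 dx = 851968/10935;
    ∫_0^4/3 -512*x^3/9 dx = -32768/729;  ∫_0^4/3 1024*x^2/81 dx = 65536/6561.
  Sum: 262144/15309 − 131072/2187 + 851968/10935 − 32768/729 + 65536/6561 = 32768/229635.
∫_0^4/3 u² dx = 131072/6200145, so ||u||_L² = 256*sqrt(210)/25515.
∫_0^4/3 (u')² dx = 32768/229635, so ||u'||_L² = 128*sqrt(70)/2835.
Ratio ||u||_L² / ||u'||_L² = 2*sqrt(3)/9.
Sharp Poincaré constant on H^1_0(0, 4/3) is C_P = L/π = 4/(3*π), achieved by sin(3*π/4·x).
A polynomial bump cannot attain the sharp Poincaré constant (only the first sine eigenfunction does), so the ratio is strictly less than C_P, consistent with ||u||_L² ≤ C_P ||u'||_L².


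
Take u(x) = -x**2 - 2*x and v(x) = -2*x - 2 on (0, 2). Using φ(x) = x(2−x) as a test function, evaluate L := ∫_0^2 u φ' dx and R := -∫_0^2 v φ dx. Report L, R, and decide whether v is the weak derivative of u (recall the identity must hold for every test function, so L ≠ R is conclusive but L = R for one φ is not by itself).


LHS = 16/3, RHS = 16/3. Yes, v = u' weakly.

u(x) = -x**2 - 2*x, classical derivative u'(x) = -2*x - 2.
φ(x) = x(2−x), so φ'(x) = 2 - 2*x.
Note φ(0) = φ(2) = 0, so the boundary term u·φ vanishes.
LHS = ∫_0^2 u(x) φ'(x) dx = ∫_0^2 (2*x^3 + 2*x^2 - 4*x) dx. Term by term:
  ∫_0^2 2*x^3 dx = 8;  ∫_0^2 2*x^2 dx = 16/3;  ∫_0^2 -4*x dx = -8.
Sum: 8 + 16/3 − 8 = 16/3.
So LHS = 16/3.
∫_0^2 v(x) φ(x) dx = ∫_0^2 (2*x^3 - 2*x^2 - 4*x) dx. Term by term:
  ∫_0^2 2*x^3 dx = 8;  ∫_0^2 -2*x^2 dx = -16/3;  ∫_0^2 -4*x dx = -8.
Sum: 8 − 16/3 − 8 = -16/3.
So RHS = -∫_0^2 v(x) φ(x) dx = 16/3.
LHS = RHS, so the identity holds for this test φ.
Moreover u is smooth here and v(x) = u'(x) = -2*x - 2 pointwise, so the identity holds for every test function. Hence v is the weak derivative of u.


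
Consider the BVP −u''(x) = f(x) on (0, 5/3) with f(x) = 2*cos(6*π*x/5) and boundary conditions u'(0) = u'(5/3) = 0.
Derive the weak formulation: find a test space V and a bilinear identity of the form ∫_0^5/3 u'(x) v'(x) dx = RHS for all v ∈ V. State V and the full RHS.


V = H^1(0, 5/3) (no boundary constraint on v; u is determined up to an additive constant); weak form: ∫_0^5/3 u'v' dx = ∫_0^5/3 (2*cos(6*π*x/5)) v dx for all v ∈ V.

Multiply both sides by a test function v and integrate from 0 to 5/3:
  ∫_0^5/3 −u''(x) v(x) dx = ∫_0^5/3 f(x) v(x) dx.
Integrate the LHS by parts once:
  ∫_0^5/3 −u'' v dx = −[u'(x) v(x)]_0^5/3 + ∫_0^5/3 u'(x) v'(x) dx.
Thus ∫_0^5/3 u'(x) v'(x) dx = ∫_0^5/3 f(x) v(x) dx + [u'(x) v(x)]_0^5/3.
Choose V so that boundary terms are either known or forced to vanish.
u has homogeneous Neumann: u'(0) = u'(5/3) = 0. So [u' v]_0^5/3 = 0·v(5/3) − 0·v(0) = 0 for any v; take V = H^1(0, 5/3).
Weak formulation: find u (satisfying any essential BC) such that ∫_0^5/3 u'(x) v'(x) dx = ∫_0^5/3 f v dx for all v ∈ V (homogeneous Neumann, so boundary terms vanish).
Substituting f(x) = 2*cos(6*π*x/5), the right-hand side is ∫_0^5/3 (2*cos(6*π*x/5)) v dx.
Compatibility check (pure Neumann): taking v ≡ 1 ∈ V gives 0 = ∫_0^5/3 f dx + (0) − (0), i.e. ∫_0^5/3 f dx must equal u'(0) − u'(5/3) = 0. Indeed ∫_0^5/3 (2*cos(6*π*x/5)) dx = 0, so the data are compatible. The solution is then unique only up to an additive constant (fix it e.g. by requiring ∫_0^5/3 u dx = 0).


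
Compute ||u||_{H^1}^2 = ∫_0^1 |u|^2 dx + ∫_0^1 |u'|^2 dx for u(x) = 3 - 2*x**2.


||u||_{H^1}^2 = 167/15

The H^1 norm (squared) on an interval (0, L) is
  ||u||_{H^1}^2 = ∫_0^L u(x)^2 dx + ∫_0^L u'(x)^2 dx.
Compute u'(x) = -4*x.
Then u(x)^2 = 4*x**4 - 12*x**2 + 9 and u'(x)^2 = 16*x**2.
Integrate each monomial from 0 to 1 using ∫_0^1 c·x^n dx = c·1^(n+1)/(n+1):
  ∫_0^1 u(x)^2 dx = ∫_0^1 (4*x^4 - 12*x^2 + 9) dx. Term by term:
    ∫_0^1 4*x^4 dx = 4/5;  ∫_0^1 -12*x^2 dx = -4;  ∫_0^1 9 dx = 9.
  Sum: 4/5 − 4 + 9 = 29/5.
  ∫_0^1 u'(x)^2 dx = ∫_0^1 (16*x^2) dx. Term by term:
    ∫_0^1 16*x^2 dx = 16/3.
Adding: ||u||_{H^1}^2 = 29/5 + 16/3 = 167/15.


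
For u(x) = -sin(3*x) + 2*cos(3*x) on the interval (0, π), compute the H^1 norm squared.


||u||_{H^1(0,π)}^2 = 25*π

u'(x) = -6*sin(3*x) - 3*cos(3*x).
Expand u² and (u')² and integrate term by term on (0, π), using: for integers n ≥ 1, ∫_0^π sin²(nx) dx = ∫_0^π cos²(nx) dx = π/2; for n ≠ n', ∫_0^π sin(nx)sin(n'x) dx = ∫_0^π cos(nx)cos(n'x) dx = 0; and by product-to-sum, ∫_0^π sin(nx)cos(n'x) dx = ½∫_0^π [sin((n+n')x) + sin((n−n')x)] dx, which is 0 when n+n' is even and 2n/(n²−n'²) when n+n' is odd (it need not vanish on (0, π)).
  u² squared terms: (-1)²·∫sin(3x)² dx = 1·π/2 = π/2;  (2)²·∫cos(3x)² dx = 4·π/2 = 2*π.
  u² cross terms: 2·(-1)·(2)·∫sin(3x)·cos(3x) dx = -4·(0) = 0.
  So ∫_0^π u² dx = π/2 + 2*π + 0 = 5*π/2.
  (u')² squared terms: (-6)²·∫sin(3x)² dx = 36·π/2 = 18*π;  (-3)²·∫cos(3x)² dx = 9·π/2 = 9*π/2.
  (u')² cross terms: 2·(-6)·(-3)·∫sin(3x)·cos(3x) dx = 36·(0) = 0.
  So ∫_0^π (u')² dx = 18*π + 9*π/2 + 0 = 45*π/2.
||u||_{H^1}^2 = (5*π/2) + (45*π/2) = 25*π.


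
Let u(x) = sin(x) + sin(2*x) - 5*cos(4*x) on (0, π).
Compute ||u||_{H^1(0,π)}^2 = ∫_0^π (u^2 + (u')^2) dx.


||u||_{H^1(0,π)}^2 = 68/3 + 216*π

u'(x) = 20*sin(4*x) + cos(x) + 2*cos(2*x).
Expand u² and (u')² and integrate term by term on (0, π), using: for integers n ≥ 1, ∫_0^π sin²(nx) dx = ∫_0^π cos²(nx) dx = π/2; for n ≠ n', ∫_0^π sin(nx)sin(n'x) dx = ∫_0^π cos(nx)cos(n'x) dx = 0; and by product-to-sum, ∫_0^π sin(nx)cos(n'x) dx = ½∫_0^π [sin((n+n')x) + sin((n−n')x)] dx, which is 0 when n+n' is even and 2n/(n²−n'²) when n+n' is odd (it need not vanish on (0, π)).
  u² squared terms: (-5)²·∫cos(4x)² dx = 25·π/2 = 25*π/2;  (1)²·∫sin(x)² dx = 1·π/2 = π/2;  (1)²·∫sin(2x)² dx = 1·π/2 = π/2.
  u² cross terms: 2·(-5)·(1)·∫cos(4x)·sin(x) dx = -10·(-2/15) = 4/3;  2·(-5)·(1)·∫cos(4x)·sin(2x) dx = -10·(0) = 0;  2·(1)·(1)·∫sin(x)·sin(2x) dx = 2·(0) = 0.
  So ∫_0^π u² dx = 25*π/2 + π/2 + π/2 + 4/3 + 0 + 0 = 4/3 + 27*π/2.
  (u')² squared terms: (2)²·∫cos(2x)² dx = 4·π/2 = 2*π;  (20)²·∫sin(4x)² dx = 400·π/2 = 200*π;  (1)²·∫cos(x)² dx = 1·π/2 = π/2.
  (u')² cross terms: 2·(2)·(20)·∫cos(2x)·sin(4x) dx = 80·(0) = 0;  2·(2)·(1)·∫cos(2x)·cos(x) dx = 4·(0) = 0;  2·(20)·(1)·∫sin(4x)·cos(x) dx = 40·(8/15) = 64/3.
  So ∫_0^π (u')² dx = 2*π + 200*π + π/2 + 0 + 0 + 64/3 = 64/3 + 405*π/2.
||u||_{H^1}^2 = (4/3 + 27*π/2) + (64/3 + 405*π/2) = 68/3 + 216*π.


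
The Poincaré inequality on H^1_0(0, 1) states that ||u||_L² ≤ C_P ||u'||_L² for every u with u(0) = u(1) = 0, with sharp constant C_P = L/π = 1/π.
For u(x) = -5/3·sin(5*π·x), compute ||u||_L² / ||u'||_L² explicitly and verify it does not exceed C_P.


||u||_L² / ||u'||_L² = 1/(5*π) < C_P = 1/π.

u(x) = -5/3·sin(5*π·x), so u'(x) = -25*π*cos(5*π*x)/3.
Writing u(x) = A·sin(kπx/L) with A = -5/3 and k = 5, use ∫_0^L sin²(kπx/L) dx = L/2 and ∫_0^L cos²(kπx/L) dx = L/2.
u² = 25/9·sin²(5*π·x) and (u')² = 625*π^2/9·cos²(5*π·x), and each of sin², cos² integrates to L/2 = 1/2 over (0, 1).
∫_0^1 u² dx = 25/18, so ||u||_L² = 5*sqrt(2)/6.
∫_0^1 (u')² dx = 625*π^2/18, so ||u'||_L² = 25*sqrt(2)*π/6.
Ratio ||u||_L² / ||u'||_L² = 1/(5*π).
Sharp Poincaré constant on H^1_0(0, 1) is C_P = L/π = 1/π, achieved by sin(π·x).
This is the k = 5 harmonic; the ratio L/(kπ) is strictly less than C_P = L/π, consistent with the sharp inequality ||u||_L² ≤ C_P ||u'||_L².


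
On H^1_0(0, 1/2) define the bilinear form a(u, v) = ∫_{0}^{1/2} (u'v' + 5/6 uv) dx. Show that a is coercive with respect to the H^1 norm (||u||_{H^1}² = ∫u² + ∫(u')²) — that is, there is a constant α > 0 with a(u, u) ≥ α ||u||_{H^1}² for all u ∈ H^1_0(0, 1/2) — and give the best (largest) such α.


α = (5 + 24*π^2)/(6*(1 + 4*π^2))

Coercivity of a(·,·) on H^1_0(0, 1/2) means a(u, u) ≥ α ||u||_{H^1}² for every u ∈ H^1_0.
The interval has length L = 1/2, and Poincaré/coercivity depend only on L. Here a(u, u) = ∫(u')² + (5/6)·∫u².
Here 0 < c = 5/6 < 1. The condition a(u,u) ≥ α||u||_{H^1}² reads (1−α)∫(u')² ≥ (α−c)∫u². Any admissible α is ≤ 1 (rapidly oscillating u have ∫u²/∫(u')² → 0), and α = 1 would force 0 ≥ (1−c)∫u², impossible since c < 1; so 1−α > 0. By the sharp Poincaré inequality on H^1_0 of an interval of length L, ∫(u')² ≥ (π/L)²∫u² with equality for the first sine mode sin(π(x−x₀)/L) (x₀ the left endpoint), so the inequality holds for all u iff (1−α)(π/L)² ≥ α − c, i.e. α ≤ ((π/L)² + c)/((π/L)² + 1) = (1 + c(L/π)²)/(1 + (L/π)²). With (π/L)² = 4*π^2 and c = 5/6, the largest admissible constant is α = ((π/L)² + c)/((π/L)² + 1).
Simplifying, α = (5 + 24*π^2)/(6*(1 + 4*π^2)).


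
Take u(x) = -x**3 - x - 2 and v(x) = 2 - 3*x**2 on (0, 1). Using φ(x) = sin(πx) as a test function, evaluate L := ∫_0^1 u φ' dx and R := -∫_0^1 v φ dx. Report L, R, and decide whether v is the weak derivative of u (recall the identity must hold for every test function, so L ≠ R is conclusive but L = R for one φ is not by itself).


LHS = -12/π^3 + 5/π, RHS = (-12 - π^2)/π^3. No, v is not the weak derivative of u.

u(x) = -x**3 - x - 2, classical derivative u'(x) = -3*x**2 - 1.
φ(x) = sin(πx), so φ'(x) = π*cos(π*x).
Note φ(0) = φ(1) = 0, so the boundary term u·φ vanishes.
LHS = ∫_0^1 u(x) φ'(x) dx = ∫_0^1 (-π*x^3*cos(π*x) - π*x*cos(π*x) - 2*π*cos(π*x)) dx. Term by term:
  ∫_0^1 -2*π*cos(π*x) dx = 0;  ∫_0^1 -π*x*cos(π*x) dx = 2/π;  ∫_0^1 -π*x^3*cos(π*x) dx = -12/π^3 + 3/π.
Sum: 0 + 2/π + -12/π^3 + 3/π = -12/π^3 + 5/π.
So LHS = -12/π^3 + 5/π.
∫_0^1 v(x) φ(x) dx = ∫_0^1 (-3*x^2*sin(π*x) + 2*sin(π*x)) dx. Term by term:
  ∫_0^1 2*sin(π*x) dx = 4/π;  ∫_0^1 -3*x^2*sin(π*x) dx = -3/π + 12/π^3.
Sum: 4/π + -3/π + 12/π^3 = (π^2 + 12)/π^3.
So RHS = -∫_0^1 v(x) φ(x) dx = (-12 - π^2)/π^3.
LHS − RHS = 6/π ≠ 0, so the identity fails.
(For a valid weak derivative the identity must hold for EVERY test function, in particular this one. The failure shows v is NOT the weak derivative of u.)
Correct weak derivative would be u'(x) = -3*x**2 - 1.


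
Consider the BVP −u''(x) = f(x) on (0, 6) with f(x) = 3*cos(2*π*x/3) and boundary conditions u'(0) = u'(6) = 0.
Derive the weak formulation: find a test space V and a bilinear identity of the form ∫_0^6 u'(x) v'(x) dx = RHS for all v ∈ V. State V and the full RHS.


V = H^1(0, 6) (no boundary constraint on v; u is determined up to an additive constant); weak form: ∫_0^6 u'v' dx = ∫_0^6 (3*cos(2*π*x/3)) v dx for all v ∈ V.

Multiply both sides by a test function v and integrate from 0 to 6:
  ∫_0^6 −u''(x) v(x) dx = ∫_0^6 f(x) v(x) dx.
Integrate the LHS by parts once:
  ∫_0^6 −u'' v dx = −[u'(x) v(x)]_0^6 + ∫_0^6 u'(x) v'(x) dx.
Thus ∫_0^6 u'(x) v'(x) dx = ∫_0^6 f(x) v(x) dx + [u'(x) v(x)]_0^6.
Choose V so that boundary terms are either known or forced to vanish.
u has homogeneous Neumann: u'(0) = u'(6) = 0. So [u' v]_0^6 = 0·v(6) − 0·v(0) = 0 for any v; take V = H^1(0, 6).
Weak formulation: find u (satisfying any essential BC) such that ∫_0^6 u'(x) v'(x) dx = ∫_0^6 f v dx for all v ∈ V (homogeneous Neumann, so boundary terms vanish).
Substituting f(x) = 3*cos(2*π*x/3), the right-hand side is ∫_0^6 (3*cos(2*π*x/3)) v dx.
Compatibility check (pure Neumann): taking v ≡ 1 ∈ V gives 0 = ∫_0^6 f dx + (0) − (0), i.e. ∫_0^6 f dx must equal u'(0) − u'(6) = 0. Indeed ∫_0^6 (3*cos(2*π*x/3)) dx = 0, so the data are compatible. The solution is then unique only up to an additive constant (fix it e.g. by requiring ∫_0^6 u dx = 0).


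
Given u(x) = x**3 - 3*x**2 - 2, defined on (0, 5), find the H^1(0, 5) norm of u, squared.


||u||_{H^1}^2 = 17890/7

The H^1 norm (squared) on an interval (0, L) is
  ||u||_{H^1}^2 = ∫_0^L u(x)^2 dx + ∫_0^L u'(x)^2 dx.
Compute u'(x) = 3*x**2 - 6*x.
Then u(x)^2 = x**6 - 6*x**5 + 9*x**4 - 4*x**3 + 12*x**2 + 4 and u'(x)^2 = 9*x**4 - 36*x**3 + 36*x**2.
Integrate each monomial from 0 to 5 using ∫_0^5 c·x^n dx = c·5^(n+1)/(n+1):
  ∫_0^5 u(x)^2 dx = ∫_0^5 (x^6 - 6*x^5 + 9*x^4 - 4*x^3 + 12*x^2 + 4) dx. Term by term:
    ∫_0^5 x^6 dx = 78125/7;  ∫_0^5 -6*x^5 dx = -15625;  ∫_0^5 9*x^4 dx = 5625;
    ∫_0^5 -4*x^3 dx = -625;  ∫_0^5 12*x^2 dx = 500;  ∫_0^5 4 dx = 20.
  Sum: 78125/7 − 15625 + 5625 − 625 + 500 + 20 = 7390/7.
  ∫_0^5 u'(x)^2 dx = ∫_0^5 (9*x^4 - 36*x^3 + 36*x^2) dx. Term by term:
    ∫_0^5 9*x^4 dx = 5625;  ∫_0^5 -36*x^3 dx = -5625;  ∫_0^5 36*x^2 dx = 1500.
  Sum: 5625 − 5625 + 1500 = 1500.
Adding: ||u||_{H^1}^2 = 7390/7 + 1500 = 17890/7.


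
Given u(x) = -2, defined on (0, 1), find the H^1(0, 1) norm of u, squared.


||u||_{H^1}^2 = 4

The H^1 norm (squared) on an interval (0, L) is
  ||u||_{H^1}^2 = ∫_0^L u(x)^2 dx + ∫_0^L u'(x)^2 dx.
Compute u'(x) = 0.
Then u(x)^2 = 4 and u'(x)^2 = 0.
Integrate each monomial from 0 to 1 using ∫_0^1 c·x^n dx = c·1^(n+1)/(n+1):
  ∫_0^1 u(x)^2 dx = ∫_0^1 (4) dx. Term by term:
    ∫_0^1 4 dx = 4.
  ∫_0^1 u'(x)^2 dx = ∫_0^1 (0) dx. Term by term:
    ∫_0^1 0 dx = 0.
Adding: ||u||_{H^1}^2 = 4 + 0 = 4.


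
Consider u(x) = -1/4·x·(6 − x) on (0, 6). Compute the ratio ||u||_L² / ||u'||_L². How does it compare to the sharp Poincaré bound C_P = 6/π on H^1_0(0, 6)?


||u||_L² / ||u'||_L² = 3*sqrt(10)/5 < C_P = 6/π.

u(x) = -1/4·x·(6 − x), so u'(x) = x/2 - 3/2.
u(x) = -1/4·x·(6 − x) vanishes at x = 0 and x = 6, so u ∈ H^1_0(0, 6). Differentiate via the product rule and integrate the resulting polynomials term by term.
  ∫_0^6 u² dx = ∫_0^6 (x^4/16 - 3*x^3/4 + 9*x^2/4) dx. Term by term:
    ∫_0^6 x^4/16 dx = 486/5;  ∫_0^6 -3*x^3/4 dx = -243;  ∫_0^6 9*x^2/4 dx = 162.
  Sum: 486/5 − 243 + 162 = 81/5.
  ∫_0^6 (u')² dx = ∫_0^6 (x^2/4 - 3*x/2 + 9/4) dx. Term by term:
    ∫_0^6 x^2/4 dx = 18;  ∫_0^6 -3*x/2 dx = -27;  ∫_0^6 9/4 dx = 27/2.
  Sum: 18 − 27 + 27/2 = 9/2.
∫_0^6 u² dx = 81/5, so ||u||_L² = 9*sqrt(5)/5.
∫_0^6 (u')² dx = 9/2, so ||u'||_L² = 3*sqrt(2)/2.
Ratio ||u||_L² / ||u'||_L² = 3*sqrt(10)/5.
Sharp Poincaré constant on H^1_0(0, 6) is C_P = L/π = 6/π, achieved by sin(π/6·x).
A polynomial bump cannot attain the sharp Poincaré constant (only the first sine eigenfunction does), so the ratio is strictly less than C_P, consistent with ||u||_L² ≤ C_P ||u'||_L².


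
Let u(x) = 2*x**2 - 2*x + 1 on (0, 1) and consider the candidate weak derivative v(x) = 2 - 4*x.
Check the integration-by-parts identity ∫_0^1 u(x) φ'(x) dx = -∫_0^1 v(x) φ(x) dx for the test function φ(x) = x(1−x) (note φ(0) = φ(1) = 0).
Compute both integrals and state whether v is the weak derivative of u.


LHS = 0, RHS = 0. No, v is not the weak derivative of u.

u(x) = 2*x**2 - 2*x + 1, classical derivative u'(x) = 4*x - 2.
φ(x) = x(1−x), so φ'(x) = 1 - 2*x.
Note φ(0) = φ(1) = 0, so the boundary term u·φ vanishes.
LHS = ∫_0^1 u(x) φ'(x) dx = ∫_0^1 (-4*x^3 + 6*x^2 - 4*x + 1) dx. Term by term:
  ∫_0^1 -4*x^3 dx = -1;  ∫_0^1 6*x^2 dx = 2;  ∫_0^1 -4*x dx = -2;
  ∫_0^1 1 dx = 1.
Sum: -1 + 2 − 2 + 1 = 0.
So LHS = 0.
∫_0^1 v(x) φ(x) dx = ∫_0^1 (4*x^3 - 6*x^2 + 2*x) dx. Term by term:
  ∫_0^1 4*x^3 dx = 1;  ∫_0^1 -6*x^2 dx = -2;  ∫_0^1 2*x dx = 1.
Sum: 1 − 2 + 1 = 0.
So RHS = -∫_0^1 v(x) φ(x) dx = 0.
LHS = RHS, so the identity holds for this particular φ. But this is necessary, not sufficient: a weak derivative must satisfy the identity for EVERY test function in C_c^∞(0, 1).
Here u is smooth, so its weak derivative equals its classical derivative u'(x) = 4*x - 2. Since v(x) = 2 - 4*x ≠ u'(x), v is NOT the weak derivative of u — the agreement for this single φ is a coincidence (the difference v − u' happens to be L²-orthogonal to this φ).


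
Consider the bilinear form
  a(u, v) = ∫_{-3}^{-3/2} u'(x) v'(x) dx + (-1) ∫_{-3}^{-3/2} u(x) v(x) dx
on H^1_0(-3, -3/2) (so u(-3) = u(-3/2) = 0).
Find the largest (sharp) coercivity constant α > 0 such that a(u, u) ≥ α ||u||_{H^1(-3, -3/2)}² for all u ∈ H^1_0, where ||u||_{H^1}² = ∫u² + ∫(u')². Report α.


α = (-9 + 4*π^2)/(9 + 4*π^2)

Coercivity of a(·,·) on H^1_0(-3, -3/2) means a(u, u) ≥ α ||u||_{H^1}² for every u ∈ H^1_0.
The interval has length L = 3/2, and Poincaré/coercivity depend only on L. Here a(u, u) = ∫(u')² + (-1)·∫u².
Here c = -1 < 0 with |c| < (π/L)² = 4*π^2/9, so coercivity still holds. The condition a(u,u) ≥ α||u||_{H^1}² reads (1−α)∫(u')² ≥ (α−c)∫u². Any admissible α is ≤ 1 (rapidly oscillating u have ∫u²/∫(u')² → 0), and α = 1 would force 0 ≥ (1−c)∫u², impossible since c < 1; so 1−α > 0. By the sharp Poincaré inequality on H^1_0 of an interval of length L, ∫(u')² ≥ (π/L)²∫u² with equality for the first sine mode sin(π(x−x₀)/L) (x₀ the left endpoint), so the inequality holds for all u iff (1−α)(π/L)² ≥ α − c, i.e. α ≤ ((π/L)² + c)/((π/L)² + 1) = (1 + c(L/π)²)/(1 + (L/π)²). (Direct route, valid since c ≤ 0: Poincaré gives c∫u² ≥ c(L/π)²∫(u')², so a(u,u) ≥ (1 + c(L/π)²)∫(u')², while ||u||_{H^1}² ≤ (1 + (L/π)²)∫(u')²; dividing yields the same α.) With (π/L)² = 4*π^2/9 and c = -1, the largest admissible constant is α = ((π/L)² + c)/((π/L)² + 1).
Simplifying, α = (-9 + 4*π^2)/(9 + 4*π^2).


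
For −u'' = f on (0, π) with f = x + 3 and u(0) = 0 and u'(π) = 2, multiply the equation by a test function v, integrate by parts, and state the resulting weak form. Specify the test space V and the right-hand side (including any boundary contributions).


V = {v ∈ H^1(0, π) : v(0) = 0} (test functions vanish at x = 0 where u is specified); weak form: ∫_0^π u'v' dx = ∫_0^π (x + 3) v dx + 2·v(π) for all v ∈ V.

Multiply both sides by a test function v and integrate from 0 to π:
  ∫_0^π −u''(x) v(x) dx = ∫_0^π f(x) v(x) dx.
Integrate the LHS by parts once:
  ∫_0^π −u'' v dx = −[u'(x) v(x)]_0^π + ∫_0^π u'(x) v'(x) dx.
Thus ∫_0^π u'(x) v'(x) dx = ∫_0^π f(x) v(x) dx + [u'(x) v(x)]_0^π.
Choose V so that boundary terms are either known or forced to vanish.
Mixed BC: u(0) = 0 (Dirichlet) and u'(π) = 2 (Neumann). Define V = {v ∈ H^1(0, π) : v(0) = 0}. Then [u' v]_0^π = u'(π)·v(π) − u'(0)·0 = 2·v(π).
Weak formulation: find u (satisfying any essential BC) such that ∫_0^π u'(x) v'(x) dx = ∫_0^π f v dx + 2·v(π) for all v ∈ V (Dirichlet at 0 absorbed into V; Neumann datum at x = π contributes the boundary term).
Substituting f(x) = x + 3, the right-hand side is ∫_0^π (x + 3) v dx + 2·v(π).


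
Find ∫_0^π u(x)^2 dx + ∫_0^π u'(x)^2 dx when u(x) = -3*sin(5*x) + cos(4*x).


||u||_{H^1(0,π)}^2 = -340/3 + 251*π/2

u'(x) = -4*sin(4*x) - 15*cos(5*x).
Expand u² and (u')² and integrate term by term on (0, π), using: for integers n ≥ 1, ∫_0^π sin²(nx) dx = ∫_0^π cos²(nx) dx = π/2; for n ≠ n', ∫_0^π sin(nx)sin(n'x) dx = ∫_0^π cos(nx)cos(n'x) dx = 0; and by product-to-sum, ∫_0^π sin(nx)cos(n'x) dx = ½∫_0^π [sin((n+n')x) + sin((n−n')x)] dx, which is 0 when n+n' is even and 2n/(n²−n'²) when n+n' is odd (it need not vanish on (0, π)).
  u² squared terms: (-3)²·∫sin(5x)² dx = 9·π/2 = 9*π/2;  (1)²·∫cos(4x)² dx = 1·π/2 = π/2.
  u² cross terms: 2·(-3)·(1)·∫sin(5x)·cos(4x) dx = -6·(10/9) = -20/3.
  So ∫_0^π u² dx = 9*π/2 + π/2 − 20/3 = -20/3 + 5*π.
  (u')² squared terms: (-15)²·∫cos(5x)² dx = 225·π/2 = 225*π/2;  (-4)²·∫sin(4x)² dx = 16·π/2 = 8*π.
  (u')² cross terms: 2·(-15)·(-4)·∫cos(5x)·sin(4x) dx = 120·(-8/9) = -320/3.
  So ∫_0^π (u')² dx = 225*π/2 + 8*π − 320/3 = -320/3 + 241*π/2.
||u||_{H^1}^2 = (-20/3 + 5*π) + (-320/3 + 241*π/2) = -340/3 + 251*π/2.


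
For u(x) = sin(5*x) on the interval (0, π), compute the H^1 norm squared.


||u||_{H^1(0,π)}^2 = 13*π

u'(x) = 5*cos(5*x).
Expand u² and (u')² and integrate term by term on (0, π), using: for integers n ≥ 1, ∫_0^π sin²(nx) dx = ∫_0^π cos²(nx) dx = π/2; for n ≠ n', ∫_0^π sin(nx)sin(n'x) dx = ∫_0^π cos(nx)cos(n'x) dx = 0; and by product-to-sum, ∫_0^π sin(nx)cos(n'x) dx = ½∫_0^π [sin((n+n')x) + sin((n−n')x)] dx, which is 0 when n+n' is even and 2n/(n²−n'²) when n+n' is odd (it need not vanish on (0, π)).
  u² squared terms: (1)²·∫sin(5x)² dx = 1·π/2 = π/2.
  So ∫_0^π u² dx = π/2.
  (u')² squared terms: (5)²·∫cos(5x)² dx = 25·π/2 = 25*π/2.
  So ∫_0^π (u')² dx = 25*π/2.
||u||_{H^1}^2 = (π/2) + (25*π/2) = 13*π.


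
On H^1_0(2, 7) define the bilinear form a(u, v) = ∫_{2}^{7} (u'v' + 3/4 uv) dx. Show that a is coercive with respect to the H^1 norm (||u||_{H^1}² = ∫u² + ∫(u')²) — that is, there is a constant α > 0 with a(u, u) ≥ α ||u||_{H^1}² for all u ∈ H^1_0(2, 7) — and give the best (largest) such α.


α = (π^2 + 75/4)/(π^2 + 25)

Coercivity of a(·,·) on H^1_0(2, 7) means a(u, u) ≥ α ||u||_{H^1}² for every u ∈ H^1_0.
The interval has length L = 5, and Poincaré/coercivity depend only on L. Here a(u, u) = ∫(u')² + (3/4)·∫u².
Here 0 < c = 3/4 < 1. The condition a(u,u) ≥ α||u||_{H^1}² reads (1−α)∫(u')² ≥ (α−c)∫u². Any admissible α is ≤ 1 (rapidly oscillating u have ∫u²/∫(u')² → 0), and α = 1 would force 0 ≥ (1−c)∫u², impossible since c < 1; so 1−α > 0. By the sharp Poincaré inequality on H^1_0 of an interval of length L, ∫(u')² ≥ (π/L)²∫u² with equality for the first sine mode sin(π(x−x₀)/L) (x₀ the left endpoint), so the inequality holds for all u iff (1−α)(π/L)² ≥ α − c, i.e. α ≤ ((π/L)² + c)/((π/L)² + 1) = (1 + c(L/π)²)/(1 + (L/π)²). With (π/L)² = π^2/25 and c = 3/4, the largest admissible constant is α = ((π/L)² + c)/((π/L)² + 1).
Simplifying, α = (π^2 + 75/4)/(π^2 + 25).


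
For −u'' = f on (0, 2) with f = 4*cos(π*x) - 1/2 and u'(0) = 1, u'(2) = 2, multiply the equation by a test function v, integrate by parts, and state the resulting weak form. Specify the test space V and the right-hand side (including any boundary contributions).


V = H^1(0, 2) (v unrestricted at boundary; u is determined up to an additive constant); weak form: ∫_0^2 u'v' dx = ∫_0^2 (4*cos(π*x) - 1/2) v dx + 2·v(2) − v(0) for all v ∈ V.

Multiply both sides by a test function v and integrate from 0 to 2:
  ∫_0^2 −u''(x) v(x) dx = ∫_0^2 f(x) v(x) dx.
Integrate the LHS by parts once:
  ∫_0^2 −u'' v dx = −[u'(x) v(x)]_0^2 + ∫_0^2 u'(x) v'(x) dx.
Thus ∫_0^2 u'(x) v'(x) dx = ∫_0^2 f(x) v(x) dx + [u'(x) v(x)]_0^2.
Choose V so that boundary terms are either known or forced to vanish.
u has inhomogeneous Neumann u'(0) = 1, u'(2) = 2. [u' v]_0^2 = (2)·v(2) − (1)·v(0) = 2·v(2) − v(0). Take V = H^1(0, 2); boundary term becomes part of RHS.
Weak formulation: find u (satisfying any essential BC) such that ∫_0^2 u'(x) v'(x) dx = ∫_0^2 f v dx + 2·v(2) − v(0) for all v ∈ V (Neumann data are natural BCs: they enter the RHS as boundary terms).
Substituting f(x) = 4*cos(π*x) - 1/2, the right-hand side is ∫_0^2 (4*cos(π*x) - 1/2) v dx + 2·v(2) − v(0).
Compatibility check (pure Neumann): taking v ≡ 1 ∈ V gives 0 = ∫_0^2 f dx + (2) − (1), i.e. ∫_0^2 f dx must equal u'(0) − u'(2) = -1. Indeed ∫_0^2 (4*cos(π*x) - 1/2) dx = -1, so the data are compatible. The solution is then unique only up to an additive constant (fix it e.g. by requiring ∫_0^2 u dx = 0).


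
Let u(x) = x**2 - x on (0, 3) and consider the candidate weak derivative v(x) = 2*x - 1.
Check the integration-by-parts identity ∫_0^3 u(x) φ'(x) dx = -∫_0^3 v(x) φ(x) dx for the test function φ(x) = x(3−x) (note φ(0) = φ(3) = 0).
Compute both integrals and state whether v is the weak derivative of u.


LHS = -9, RHS = -9. Yes, v = u' weakly.

u(x) = x**2 - x, classical derivative u'(x) = 2*x - 1.
φ(x) = x(3−x), so φ'(x) = 3 - 2*x.
Note φ(0) = φ(3) = 0, so the boundary term u·φ vanishes.
LHS = ∫_0^3 u(x) φ'(x) dx = ∫_0^3 (-2*x^3 + 5*x^2 - 3*x) dx. Term by term:
  ∫_0^3 -2*x^3 dx = -81/2;  ∫_0^3 5*x^2 dx = 45;  ∫_0^3 -3*x dx = -27/2.
Sum: -81/2 + 45 − 27/2 = -9.
So LHS = -9.
∫_0^3 v(x) φ(x) dx = ∫_0^3 (-2*x^3 + 7*x^2 - 3*x) dx. Term by term:
  ∫_0^3 -2*x^3 dx = -81/2;  ∫_0^3 7*x^2 dx = 63;  ∫_0^3 -3*x dx = -27/2.
Sum: -81/2 + 63 − 27/2 = 9.
So RHS = -∫_0^3 v(x) φ(x) dx = -9.
LHS = RHS, so the identity holds for this test φ.
Moreover u is smooth here and v(x) = u'(x) = 2*x - 1 pointwise, so the identity holds for every test function. Hence v is the weak derivative of u.


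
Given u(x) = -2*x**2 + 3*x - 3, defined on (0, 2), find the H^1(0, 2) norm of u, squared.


||u||_{H^1}^2 = 424/15

The H^1 norm (squared) on an interval (0, L) is
  ||u||_{H^1}^2 = ∫_0^L u(x)^2 dx + ∫_0^L u'(x)^2 dx.
Compute u'(x) = 3 - 4*x.
Then u(x)^2 = 4*x**4 - 12*x**3 + 21*x**2 - 18*x + 9 and u'(x)^2 = 16*x**2 - 24*x + 9.
Integrate each monomial from 0 to 2 using ∫_0^2 c·x^n dx = c·2^(n+1)/(n+1):
  ∫_0^2 u(x)^2 dx = ∫_0^2 (4*x^4 - 12*x^3 + 21*x^2 - 18*x + 9) dx. Term by term:
    ∫_0^2 4*x^4 dx = 128/5;  ∫_0^2 -12*x^3 dx = -48;  ∫_0^2 21*x^2 dx = 56;
    ∫_0^2 -18*x dx = -36;  ∫_0^2 9 dx = 18.
  Sum: 128/5 − 48 + 56 − 36 + 18 = 78/5.
  ∫_0^2 u'(x)^2 dx = ∫_0^2 (16*x^2 - 24*x + 9) dx. Term by term:
    ∫_0^2 16*x^2 dx = 128/3;  ∫_0^2 -24*x dx = -48;  ∫_0^2 9 dx = 18.
  Sum: 128/3 − 48 + 18 = 38/3.
Adding: ||u||_{H^1}^2 = 78/5 + 38/3 = 424/15.


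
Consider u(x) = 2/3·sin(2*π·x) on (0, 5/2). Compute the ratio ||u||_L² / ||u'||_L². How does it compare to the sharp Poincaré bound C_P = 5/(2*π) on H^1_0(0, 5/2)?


||u||_L² / ||u'||_L² = 1/(2*π) < C_P = 5/(2*π).

u(x) = 2/3·sin(2*π·x), so u'(x) = 4*π*cos(2*π*x)/3.
Writing u(x) = A·sin(kπx/L) with A = 2/3 and k = 5, use ∫_0^L sin²(kπx/L) dx = L/2 and ∫_0^L cos²(kπx/L) dx = L/2.
u² = 4/9·sin²(2*π·x) and (u')² = 16*π^2/9·cos²(2*π·x), and each of sin², cos² integrates to L/2 = 5/4 over (0, 5/2).
∫_0^5/2 u² dx = 5/9, so ||u||_L² = sqrt(5)/3.
∫_0^5/2 (u')² dx = 20*π^2/9, so ||u'||_L² = 2*sqrt(5)*π/3.
Ratio ||u||_L² / ||u'||_L² = 1/(2*π).
Sharp Poincaré constant on H^1_0(0, 5/2) is C_P = L/π = 5/(2*π), achieved by sin(2*π/5·x).
This is the k = 5 harmonic; the ratio L/(kπ) is strictly less than C_P = L/π, consistent with the sharp inequality ||u||_L² ≤ C_P ||u'||_L².


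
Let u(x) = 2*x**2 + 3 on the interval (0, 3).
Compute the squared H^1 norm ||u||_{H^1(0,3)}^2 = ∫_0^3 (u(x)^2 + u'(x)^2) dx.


||u||_{H^1}^2 = 2367/5

The H^1 norm (squared) on an interval (0, L) is
  ||u||_{H^1}^2 = ∫_0^L u(x)^2 dx + ∫_0^L u'(x)^2 dx.
Compute u'(x) = 4*x.
Then u(x)^2 = 4*x**4 + 12*x**2 + 9 and u'(x)^2 = 16*x**2.
Integrate each monomial from 0 to 3 using ∫_0^3 c·x^n dx = c·3^(n+1)/(n+1):
  ∫_0^3 u(x)^2 dx = ∫_0^3 (4*x^4 + 12*x^2 + 9) dx. Term by term:
    ∫_0^3 4*x^4 dx = 972/5;  ∫_0^3 12*x^2 dx = 108;  ∫_0^3 9 dx = 27.
  Sum: 972/5 + 108 + 27 = 1647/5.
  ∫_0^3 u'(x)^2 dx = ∫_0^3 (16*x^2) dx. Term by term:
    ∫_0^3 16*x^2 dx = 144.
Adding: ||u||_{H^1}^2 = 1647/5 + 144 = 2367/5.


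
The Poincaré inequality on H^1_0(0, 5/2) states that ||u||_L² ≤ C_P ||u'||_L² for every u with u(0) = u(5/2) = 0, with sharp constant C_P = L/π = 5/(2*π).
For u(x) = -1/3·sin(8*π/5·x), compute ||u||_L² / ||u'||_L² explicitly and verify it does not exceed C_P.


||u||_L² / ||u'||_L² = 5/(8*π) < C_P = 5/(2*π).

u(x) = -1/3·sin(8*π/5·x), so u'(x) = -8*π*cos(8*π*x/5)/15.
Writing u(x) = A·sin(kπx/L) with A = -1/3 and k = 4, use ∫_0^L sin²(kπx/L) dx = L/2 and ∫_0^L cos²(kπx/L) dx = L/2.
u² = 1/9·sin²(8*π/5·x) and (u')² = 64*π^2/225·cos²(8*π/5·x), and each of sin², cos² integrates to L/2 = 5/4 over (0, 5/2).
∫_0^5/2 u² dx = 5/36, so ||u||_L² = sqrt(5)/6.
∫_0^5/2 (u')² dx = 16*π^2/45, so ||u'||_L² = 4*sqrt(5)*π/15.
Ratio ||u||_L² / ||u'||_L² = 5/(8*π).
Sharp Poincaré constant on H^1_0(0, 5/2) is C_P = L/π = 5/(2*π), achieved by sin(2*π/5·x).
This is the k = 4 harmonic; the ratio L/(kπ) is strictly less than C_P = L/π, consistent with the sharp inequality ||u||_L² ≤ C_P ||u'||_L².


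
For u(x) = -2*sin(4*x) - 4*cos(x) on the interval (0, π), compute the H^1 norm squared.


||u||_{H^1(0,π)}^2 = 256/15 + 50*π

u'(x) = 4*sin(x) - 8*cos(4*x).
Expand u² and (u')² and integrate term by term on (0, π), using: for integers n ≥ 1, ∫_0^π sin²(nx) dx = ∫_0^π cos²(nx) dx = π/2; for n ≠ n', ∫_0^π sin(nx)sin(n'x) dx = ∫_0^π cos(nx)cos(n'x) dx = 0; and by product-to-sum, ∫_0^π sin(nx)cos(n'x) dx = ½∫_0^π [sin((n+n')x) + sin((n−n')x)] dx, which is 0 when n+n' is even and 2n/(n²−n'²) when n+n' is odd (it need not vanish on (0, π)).
  u² squared terms: (-4)²·∫cos(x)² dx = 16·π/2 = 8*π;  (-2)²·∫sin(4x)² dx = 4·π/2 = 2*π.
  u² cross terms: 2·(-4)·(-2)·∫cos(x)·sin(4x) dx = 16·(8/15) = 128/15.
  So ∫_0^π u² dx = 8*π + 2*π + 128/15 = 128/15 + 10*π.
  (u')² squared terms: (-8)²·∫cos(4x)² dx = 64·π/2 = 32*π;  (4)²·∫sin(x)² dx = 16·π/2 = 8*π.
  (u')² cross terms: 2·(-8)·(4)·∫cos(4x)·sin(x) dx = -64·(-2/15) = 128/15.
  So ∫_0^π (u')² dx = 32*π + 8*π + 128/15 = 128/15 + 40*π.
||u||_{H^1}^2 = (128/15 + 10*π) + (128/15 + 40*π) = 256/15 + 50*π.


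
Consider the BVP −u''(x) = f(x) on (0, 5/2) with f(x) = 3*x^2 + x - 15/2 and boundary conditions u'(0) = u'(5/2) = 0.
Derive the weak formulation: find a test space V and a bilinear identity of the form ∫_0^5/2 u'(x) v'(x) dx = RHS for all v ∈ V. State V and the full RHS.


V = H^1(0, 5/2) (no boundary constraint on v; u is determined up to an additive constant); weak form: ∫_0^5/2 u'v' dx = ∫_0^5/2 (3*x^2 + x - 15/2) v dx for all v ∈ V.

Multiply both sides by a test function v and integrate from 0 to 5/2:
  ∫_0^5/2 −u''(x) v(x) dx = ∫_0^5/2 f(x) v(x) dx.
Integrate the LHS by parts once:
  ∫_0^5/2 −u'' v dx = −[u'(x) v(x)]_0^5/2 + ∫_0^5/2 u'(x) v'(x) dx.
Thus ∫_0^5/2 u'(x) v'(x) dx = ∫_0^5/2 f(x) v(x) dx + [u'(x) v(x)]_0^5/2.
Choose V so that boundary terms are either known or forced to vanish.
u has homogeneous Neumann: u'(0) = u'(5/2) = 0. So [u' v]_0^5/2 = 0·v(5/2) − 0·v(0) = 0 for any v; take V = H^1(0, 5/2).
Weak formulation: find u (satisfying any essential BC) such that ∫_0^5/2 u'(x) v'(x) dx = ∫_0^5/2 f v dx for all v ∈ V (homogeneous Neumann, so boundary terms vanish).
Substituting f(x) = 3*x^2 + x - 15/2, the right-hand side is ∫_0^5/2 (3*x^2 + x - 15/2) v dx.
Compatibility check (pure Neumann): taking v ≡ 1 ∈ V gives 0 = ∫_0^5/2 f dx + (0) − (0), i.e. ∫_0^5/2 f dx must equal u'(0) − u'(5/2) = 0. Indeed ∫_0^5/2 (3*x^2 + x - 15/2) dx = 0, so the data are compatible. The solution is then unique only up to an additive constant (fix it e.g. by requiring ∫_0^5/2 u dx = 0).


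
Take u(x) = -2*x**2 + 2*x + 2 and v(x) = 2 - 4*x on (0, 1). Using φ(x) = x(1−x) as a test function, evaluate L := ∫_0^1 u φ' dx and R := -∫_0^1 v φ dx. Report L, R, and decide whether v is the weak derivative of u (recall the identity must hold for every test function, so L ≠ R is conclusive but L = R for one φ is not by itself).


LHS = 0, RHS = 0. Yes, v = u' weakly.

u(x) = -2*x**2 + 2*x + 2, classical derivative u'(x) = 2 - 4*x.
φ(x) = x(1−x), so φ'(x) = 1 - 2*x.
Note φ(0) = φ(1) = 0, so the boundary term u·φ vanishes.
LHS = ∫_0^1 u(x) φ'(x) dx = ∫_0^1 (4*x^3 - 6*x^2 - 2*x + 2) dx. Term by term:
  ∫_0^1 4*x^3 dx = 1;  ∫_0^1 -6*x^2 dx = -2;  ∫_0^1 -2*x dx = -1;
  ∫_0^1 2 dx = 2.
Sum: 1 − 2 − 1 + 2 = 0.
So LHS = 0.
∫_0^1 v(x) φ(x) dx = ∫_0^1 (4*x^3 - 6*x^2 + 2*x) dx. Term by term:
  ∫_0^1 4*x^3 dx = 1;  ∫_0^1 -6*x^2 dx = -2;  ∫_0^1 2*x dx = 1.
Sum: 1 − 2 + 1 = 0.
So RHS = -∫_0^1 v(x) φ(x) dx = 0.
LHS = RHS, so the identity holds for this test φ.
Moreover u is smooth here and v(x) = u'(x) = 2 - 4*x pointwise, so the identity holds for every test function. Hence v is the weak derivative of u.


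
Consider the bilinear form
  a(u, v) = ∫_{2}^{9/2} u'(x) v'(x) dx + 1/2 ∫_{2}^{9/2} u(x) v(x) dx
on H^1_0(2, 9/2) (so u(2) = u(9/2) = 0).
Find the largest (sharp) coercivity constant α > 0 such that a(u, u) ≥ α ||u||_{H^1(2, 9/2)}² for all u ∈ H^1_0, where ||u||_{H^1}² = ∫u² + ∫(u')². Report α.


α = (25 + 8*π^2)/(2*(25 + 4*π^2))

Coercivity of a(·,·) on H^1_0(2, 9/2) means a(u, u) ≥ α ||u||_{H^1}² for every u ∈ H^1_0.
The interval has length L = 5/2, and Poincaré/coercivity depend only on L. Here a(u, u) = ∫(u')² + (1/2)·∫u².
Here 0 < c = 1/2 < 1. The condition a(u,u) ≥ α||u||_{H^1}² reads (1−α)∫(u')² ≥ (α−c)∫u². Any admissible α is ≤ 1 (rapidly oscillating u have ∫u²/∫(u')² → 0), and α = 1 would force 0 ≥ (1−c)∫u², impossible since c < 1; so 1−α > 0. By the sharp Poincaré inequality on H^1_0 of an interval of length L, ∫(u')² ≥ (π/L)²∫u² with equality for the first sine mode sin(π(x−x₀)/L) (x₀ the left endpoint), so the inequality holds for all u iff (1−α)(π/L)² ≥ α − c, i.e. α ≤ ((π/L)² + c)/((π/L)² + 1) = (1 + c(L/π)²)/(1 + (L/π)²). With (π/L)² = 4*π^2/25 and c = 1/2, the largest admissible constant is α = ((π/L)² + c)/((π/L)² + 1).
Simplifying, α = (25 + 8*π^2)/(2*(25 + 4*π^2)).


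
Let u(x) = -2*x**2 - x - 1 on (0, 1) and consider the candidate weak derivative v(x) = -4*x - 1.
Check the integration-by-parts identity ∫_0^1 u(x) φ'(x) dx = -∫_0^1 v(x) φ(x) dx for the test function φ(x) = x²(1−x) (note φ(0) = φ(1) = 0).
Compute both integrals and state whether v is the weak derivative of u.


LHS = 17/60, RHS = 17/60. Yes, v = u' weakly.

u(x) = -2*x**2 - x - 1, classical derivative u'(x) = -4*x - 1.
φ(x) = x²(1−x), so φ'(x) = x*(2 - 3*x).
Note φ(0) = φ(1) = 0, so the boundary term u·φ vanishes.
LHS = ∫_0^1 u(x) φ'(x) dx = ∫_0^1 (6*x^4 - x^3 + x^2 - 2*x) dx. Term by term:
  ∫_0^1 6*x^4 dx = 6/5;  ∫_0^1 -x^3 dx = -1/4;  ∫_0^1 x^2 dx = 1/3;
  ∫_0^1 -2*x dx = -1.
Sum: 6/5 − 1/4 + 1/3 − 1 = 17/60.
So LHS = 17/60.
∫_0^1 v(x) φ(x) dx = ∫_0^1 (4*x^4 - 3*x^3 - x^2) dx. Term by term:
  ∫_0^1 4*x^4 dx = 4/5;  ∫_0^1 -3*x^3 dx = -3/4;  ∫_0^1 -x^2 dx = -1/3.
Sum: 4/5 − 3/4 − 1/3 = -17/60.
So RHS = -∫_0^1 v(x) φ(x) dx = 17/60.
LHS = RHS, so the identity holds for this test φ.
Moreover u is smooth here and v(x) = u'(x) = -4*x - 1 pointwise, so the identity holds for every test function. Hence v is the weak derivative of u.


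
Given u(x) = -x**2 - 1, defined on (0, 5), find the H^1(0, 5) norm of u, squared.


||u||_{H^1}^2 = 880

The H^1 norm (squared) on an interval (0, L) is
  ||u||_{H^1}^2 = ∫_0^L u(x)^2 dx + ∫_0^L u'(x)^2 dx.
Compute u'(x) = -2*x.
Then u(x)^2 = x**4 + 2*x**2 + 1 and u'(x)^2 = 4*x**2.
Integrate each monomial from 0 to 5 using ∫_0^5 c·x^n dx = c·5^(n+1)/(n+1):
  ∫_0^5 u(x)^2 dx = ∫_0^5 (x^4 + 2*x^2 + 1) dx. Term by term:
    ∫_0^5 x^4 dx = 625;  ∫_0^5 2*x^2 dx = 250/3;  ∫_0^5 1 dx = 5.
  Sum: 625 + 250/3 + 5 = 2140/3.
  ∫_0^5 u'(x)^2 dx = ∫_0^5 (4*x^2) dx. Term by term:
    ∫_0^5 4*x^2 dx = 500/3.
Adding: ||u||_{H^1}^2 = 2140/3 + 500/3 = 880.


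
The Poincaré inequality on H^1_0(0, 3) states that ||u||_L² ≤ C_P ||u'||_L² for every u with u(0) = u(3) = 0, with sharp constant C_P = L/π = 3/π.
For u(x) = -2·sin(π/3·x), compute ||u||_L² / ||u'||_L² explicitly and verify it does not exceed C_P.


||u||_L² / ||u'||_L² = 3/π = C_P.

u(x) = -2·sin(π/3·x), so u'(x) = -2*π*cos(π*x/3)/3.
Writing u(x) = A·sin(kπx/L) with A = -2 and k = 1, use ∫_0^L sin²(kπx/L) dx = L/2 and ∫_0^L cos²(kπx/L) dx = L/2.
u² = 4·sin²(π/3·x) and (u')² = 4*π^2/9·cos²(π/3·x), and each of sin², cos² integrates to L/2 = 3/2 over (0, 3).
∫_0^3 u² dx = 6, so ||u||_L² = sqrt(6).
∫_0^3 (u')² dx = 2*π^2/3, so ||u'||_L² = sqrt(6)*π/3.
Ratio ||u||_L² / ||u'||_L² = 3/π.
Sharp Poincaré constant on H^1_0(0, 3) is C_P = L/π = 3/π, achieved by sin(π/3·x).
This is the k = 1 eigenfunction (up to amplitude), so the ratio equals the sharp Poincaré constant exactly.
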